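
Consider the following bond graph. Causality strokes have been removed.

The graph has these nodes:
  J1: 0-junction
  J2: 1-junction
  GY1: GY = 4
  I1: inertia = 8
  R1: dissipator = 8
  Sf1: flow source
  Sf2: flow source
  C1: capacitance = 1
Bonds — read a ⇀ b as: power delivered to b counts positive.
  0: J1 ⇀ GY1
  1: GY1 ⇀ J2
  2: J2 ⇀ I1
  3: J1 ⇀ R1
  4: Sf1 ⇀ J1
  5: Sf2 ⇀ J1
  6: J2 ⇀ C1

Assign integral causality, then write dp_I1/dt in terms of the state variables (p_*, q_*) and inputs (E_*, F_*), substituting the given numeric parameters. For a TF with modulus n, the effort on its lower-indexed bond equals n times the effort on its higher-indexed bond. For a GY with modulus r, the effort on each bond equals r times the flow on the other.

b4 stroke at Sf1  (Sf1 (Sf) sets flow on bond)
b5 stroke at Sf2  (Sf2 (Sf) sets flow on bond)
b2 stroke at I1  (I1: I, integral causality)
b1 stroke at J2  (J2 flow already set via bond 2)
b6 stroke at J2  (J2 flow already set via bond 2)
b0 stroke at J1  (GY1 both-in/both-out from 1)
b3 stroke at R1  (0-jn J1 has e-setter on 0)

dp_I1/dt = 4*F_Sf1 + 4*F_Sf2 - p_I1/4 - q_C1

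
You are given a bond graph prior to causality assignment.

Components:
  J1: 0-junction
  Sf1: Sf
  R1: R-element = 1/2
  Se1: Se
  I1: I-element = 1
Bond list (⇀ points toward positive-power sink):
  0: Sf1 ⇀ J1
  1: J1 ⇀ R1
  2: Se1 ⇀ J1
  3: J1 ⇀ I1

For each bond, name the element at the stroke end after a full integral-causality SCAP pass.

β0 stroke at Sf1
β1 stroke at R1
β2 stroke at J1
β3 stroke at I1

b0 |Sf1  (source Sf1 imposes f)
b2 |J1  (Se1 (Se) sets effort on bond)
b1 |R1  (common-e at J1 fixed by 2)
b3 |I1  (J1: bond 2 brought effort, rest push out)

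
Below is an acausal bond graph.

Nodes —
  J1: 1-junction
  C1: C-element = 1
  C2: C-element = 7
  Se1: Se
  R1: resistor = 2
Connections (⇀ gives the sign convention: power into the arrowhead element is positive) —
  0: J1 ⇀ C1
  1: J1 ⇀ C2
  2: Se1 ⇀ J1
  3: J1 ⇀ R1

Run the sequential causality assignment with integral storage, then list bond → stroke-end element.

#0 →J1
#1 →J1
#2 →J1
#3 →R1

#2 |J1  (Se1 (Se) sets effort on bond)
#0 |J1  (C1 integral (e out))
#1 |J1  (C2: C, integral causality)
#3 |R1  (closing 1-jn rule on J1)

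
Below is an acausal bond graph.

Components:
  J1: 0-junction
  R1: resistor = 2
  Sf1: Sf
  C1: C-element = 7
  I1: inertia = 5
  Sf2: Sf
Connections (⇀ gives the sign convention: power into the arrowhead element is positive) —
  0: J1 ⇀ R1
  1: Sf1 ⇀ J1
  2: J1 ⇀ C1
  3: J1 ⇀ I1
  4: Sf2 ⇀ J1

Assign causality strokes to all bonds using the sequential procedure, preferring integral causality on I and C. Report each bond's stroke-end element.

#0 stroke at R1
#1 stroke at Sf1
#2 stroke at J1
#3 stroke at I1
#4 stroke at Sf2

#1 →Sf1  (Sf1: flow source, stroke at near end)
#4 →Sf2  (Sf2 fixes flow; stroke at Sf2)
#2 →J1  (prefer integral on C1)
#0 →R1  (J1 effort already set via bond 2)
#3 →I1  (J1: bond 2 brought effort, rest push out)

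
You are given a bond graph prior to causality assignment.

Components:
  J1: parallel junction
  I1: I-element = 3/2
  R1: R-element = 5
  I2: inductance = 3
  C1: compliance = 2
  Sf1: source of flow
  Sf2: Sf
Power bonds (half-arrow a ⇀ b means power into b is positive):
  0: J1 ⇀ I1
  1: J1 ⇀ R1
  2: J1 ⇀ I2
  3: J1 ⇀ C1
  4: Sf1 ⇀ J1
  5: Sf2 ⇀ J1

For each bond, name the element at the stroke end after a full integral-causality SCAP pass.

bond 4 |Sf1  (Sf1 fixes flow; stroke at Sf1)
bond 5 |Sf2  (Sf2 (Sf) sets flow on bond)
bond 0 |I1  (I1 integral (f out))
bond 2 |I2  (I2: I, integral causality)
bond 3 |J1  (C1 outputs effort q/C1)
bond 1 |R1  (J1 effort already set via bond 3)

bond 0 stroke at I1
bond 1 stroke at R1
bond 2 stroke at I2
bond 3 stroke at J1
bond 4 stroke at Sf1
bond 5 stroke at Sf2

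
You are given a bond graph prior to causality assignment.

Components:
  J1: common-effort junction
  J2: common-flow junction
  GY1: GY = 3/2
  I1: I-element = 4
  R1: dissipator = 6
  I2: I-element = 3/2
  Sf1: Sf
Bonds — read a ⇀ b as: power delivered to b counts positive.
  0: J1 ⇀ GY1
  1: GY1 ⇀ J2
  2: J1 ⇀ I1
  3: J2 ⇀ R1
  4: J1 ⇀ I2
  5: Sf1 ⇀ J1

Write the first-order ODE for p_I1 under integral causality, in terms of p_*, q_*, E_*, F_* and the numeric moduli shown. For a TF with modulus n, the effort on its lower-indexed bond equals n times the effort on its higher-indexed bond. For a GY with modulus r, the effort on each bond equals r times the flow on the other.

b5 →Sf1  (source Sf1 imposes f)
b2 →I1  (prefer integral on I1)
b4 →I2  (I2 integral (f out))
b0 →J1  (J1 needs exactly one e-in)
b1 →J2  (GY1 both-in/both-out from 0)
b3 →R1  (J2 needs exactly one f-in)

dp_I1/dt = 3*F_Sf1/8 - 3*p_I1/32 - p_I2/4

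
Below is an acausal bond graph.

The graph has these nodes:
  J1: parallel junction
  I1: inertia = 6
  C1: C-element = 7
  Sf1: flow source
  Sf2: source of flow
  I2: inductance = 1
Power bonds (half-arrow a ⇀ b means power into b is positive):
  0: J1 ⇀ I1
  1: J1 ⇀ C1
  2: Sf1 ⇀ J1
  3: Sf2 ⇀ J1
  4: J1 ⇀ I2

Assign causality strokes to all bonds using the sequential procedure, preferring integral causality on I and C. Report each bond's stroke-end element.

β0 |I1
β1 |J1
β2 |Sf1
β3 |Sf2
β4 |I2

b2 stroke→Sf1  (Sf1 fixes flow; stroke at Sf1)
b3 stroke→Sf2  (Sf2 (Sf) sets flow on bond)
b0 stroke→I1  (prefer integral on I1)
b1 stroke→J1  (prefer integral on C1)
b4 stroke→I2  (common-e at J1 fixed by 1)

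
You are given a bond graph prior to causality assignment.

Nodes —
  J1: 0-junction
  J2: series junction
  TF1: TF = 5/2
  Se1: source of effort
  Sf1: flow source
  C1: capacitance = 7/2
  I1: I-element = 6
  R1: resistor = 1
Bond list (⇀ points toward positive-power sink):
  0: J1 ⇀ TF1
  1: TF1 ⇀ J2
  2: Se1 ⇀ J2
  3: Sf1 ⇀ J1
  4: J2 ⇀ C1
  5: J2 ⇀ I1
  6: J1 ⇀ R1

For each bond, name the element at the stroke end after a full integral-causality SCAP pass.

bond 2 |J2  (source Se1 imposes e)
bond 3 |Sf1  (Sf1: flow source, stroke at near end)
bond 4 |J2  (C1: C, integral causality)
bond 5 |I1  (I1 outputs flow p/I1)
bond 1 |J2  (J2 flow already set via bond 5)
bond 0 |TF1  (TF1 one-in-one-out from 1)
bond 6 |J1  (only one effort-in slot at J1)

#0 |TF1
#1 |J2
#2 |J2
#3 |Sf1
#4 |J2
#5 |I1
#6 |J1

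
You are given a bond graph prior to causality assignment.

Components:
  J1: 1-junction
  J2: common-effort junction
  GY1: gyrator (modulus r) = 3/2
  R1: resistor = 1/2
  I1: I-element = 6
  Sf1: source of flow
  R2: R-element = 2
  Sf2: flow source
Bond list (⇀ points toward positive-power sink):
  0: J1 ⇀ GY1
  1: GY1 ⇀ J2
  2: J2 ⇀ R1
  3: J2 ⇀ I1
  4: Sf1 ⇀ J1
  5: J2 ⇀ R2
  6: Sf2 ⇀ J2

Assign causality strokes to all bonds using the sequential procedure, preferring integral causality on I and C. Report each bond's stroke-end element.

β4 |Sf1  (Sf1 fixes flow; stroke at Sf1)
β6 |Sf2  (Sf2 (Sf) sets flow on bond)
β0 |J1  (J1: bond 4 brought flow, rest push out)
β1 |J2  (GY GY1: same side as bond 0)
β2 |R1  (J2: bond 1 brought effort, rest push out)
β3 |I1  (0-jn J2 has e-setter on 1)
β5 |R2  (J2: bond 1 brought effort, rest push out)

bond 0 →J1
bond 1 →J2
bond 2 →R1
bond 3 →I1
bond 4 →Sf1
bond 5 →R2
bond 6 →Sf2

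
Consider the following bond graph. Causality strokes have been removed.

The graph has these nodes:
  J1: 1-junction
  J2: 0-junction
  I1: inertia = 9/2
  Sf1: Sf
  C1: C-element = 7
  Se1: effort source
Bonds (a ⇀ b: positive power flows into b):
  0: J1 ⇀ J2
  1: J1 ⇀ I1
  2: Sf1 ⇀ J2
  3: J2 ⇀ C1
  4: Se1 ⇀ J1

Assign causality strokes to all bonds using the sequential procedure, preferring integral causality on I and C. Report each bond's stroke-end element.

b2 →Sf1  (Sf1 (Sf) sets flow on bond)
b4 →J1  (source Se1 imposes e)
b1 →I1  (prefer integral on I1)
b0 →J1  (J1 flow already set via bond 1)
b3 →J2  (closing 0-jn rule on J2)

bond 0 stroke at J1
bond 1 stroke at I1
bond 2 stroke at Sf1
bond 3 stroke at J2
bond 4 stroke at J1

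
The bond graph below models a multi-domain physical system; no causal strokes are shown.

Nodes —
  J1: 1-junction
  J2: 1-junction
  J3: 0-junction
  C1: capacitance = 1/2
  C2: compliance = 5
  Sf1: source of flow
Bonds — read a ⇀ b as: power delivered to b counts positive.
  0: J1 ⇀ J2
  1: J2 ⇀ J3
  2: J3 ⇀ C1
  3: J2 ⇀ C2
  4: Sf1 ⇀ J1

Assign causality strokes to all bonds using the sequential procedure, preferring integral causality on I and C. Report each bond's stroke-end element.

#0 →J1
#1 →J2
#2 →J3
#3 →J2
#4 →Sf1

b4 →Sf1  (Sf1: flow source, stroke at near end)
b0 →J1  (J1 flow already set via bond 4)
b1 →J2  (1-jn J2 has f-setter on 0)
b3 →J2  (common-f at J2 fixed by 0)
b2 →J3  (closing 0-jn rule on J3)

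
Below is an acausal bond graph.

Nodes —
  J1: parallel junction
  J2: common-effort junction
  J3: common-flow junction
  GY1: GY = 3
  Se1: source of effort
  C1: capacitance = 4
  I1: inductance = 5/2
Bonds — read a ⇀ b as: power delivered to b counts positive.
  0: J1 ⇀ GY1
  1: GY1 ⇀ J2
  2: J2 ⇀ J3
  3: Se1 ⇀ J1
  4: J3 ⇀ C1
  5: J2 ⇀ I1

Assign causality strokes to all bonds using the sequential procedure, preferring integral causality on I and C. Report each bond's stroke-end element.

#0 stroke→GY1
#1 stroke→GY1
#2 stroke→J2
#3 stroke→J1
#4 stroke→J3
#5 stroke→I1

bond 3 stroke→J1  (Se1 (Se) sets effort on bond)
bond 0 stroke→GY1  (common-e at J1 fixed by 3)
bond 1 stroke→GY1  (GY1 both-in/both-out from 0)
bond 4 stroke→J3  (C1 outputs effort q/C1)
bond 2 stroke→J2  (only one flow-in slot at J3)
bond 5 stroke→I1  (common-e at J2 fixed by 2)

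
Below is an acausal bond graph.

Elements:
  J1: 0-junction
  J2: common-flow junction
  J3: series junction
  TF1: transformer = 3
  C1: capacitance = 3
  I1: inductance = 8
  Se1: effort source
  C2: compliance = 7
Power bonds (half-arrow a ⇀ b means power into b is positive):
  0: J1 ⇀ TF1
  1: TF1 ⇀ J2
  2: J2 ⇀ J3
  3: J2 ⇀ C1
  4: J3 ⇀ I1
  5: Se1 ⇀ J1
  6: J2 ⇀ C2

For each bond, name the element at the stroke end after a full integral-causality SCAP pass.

#5 stroke at J1  (Se1 (Se) sets effort on bond)
#0 stroke at TF1  (J1: bond 5 brought effort, rest push out)
#1 stroke at J2  (TF1: transformer flips bond 0)
#3 stroke at J2  (C1: C, integral causality)
#4 stroke at I1  (prefer integral on I1)
#2 stroke at J3  (common-f at J3 fixed by 4)
#6 stroke at J2  (J2: bond 2 brought flow, rest push out)

b0 →TF1
b1 →J2
b2 →J3
b3 →J2
b4 →I1
b5 →J1
b6 →J2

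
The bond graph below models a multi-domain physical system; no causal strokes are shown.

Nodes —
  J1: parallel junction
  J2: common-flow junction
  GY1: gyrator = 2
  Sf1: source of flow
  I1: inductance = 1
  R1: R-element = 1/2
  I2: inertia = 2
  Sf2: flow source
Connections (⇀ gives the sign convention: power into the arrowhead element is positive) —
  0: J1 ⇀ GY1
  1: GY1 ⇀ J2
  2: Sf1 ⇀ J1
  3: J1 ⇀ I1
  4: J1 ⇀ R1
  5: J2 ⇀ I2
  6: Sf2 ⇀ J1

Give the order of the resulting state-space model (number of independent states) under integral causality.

2  (I1, I2 all integral)

#2 →Sf1  (Sf1 (Sf) sets flow on bond)
#6 →Sf2  (Sf2 (Sf) sets flow on bond)
#3 →I1  (I1 outputs flow p/I1)
#5 →I2  (I2: I, integral causality)
#1 →J2  (J2: bond 5 brought flow, rest push out)
#0 →J1  (through GY1, causality inverts; strokes same side of GY1)
#4 →R1  (0-jn J1 has e-setter on 0)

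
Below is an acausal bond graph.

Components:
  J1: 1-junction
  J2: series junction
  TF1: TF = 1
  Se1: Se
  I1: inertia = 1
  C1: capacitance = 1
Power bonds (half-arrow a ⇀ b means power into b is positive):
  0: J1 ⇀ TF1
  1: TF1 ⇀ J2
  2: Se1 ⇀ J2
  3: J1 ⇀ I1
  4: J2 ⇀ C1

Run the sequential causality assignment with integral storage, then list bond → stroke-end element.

b0 stroke→J1
b1 stroke→TF1
b2 stroke→J2
b3 stroke→I1
b4 stroke→J2

#2 |J2  (Se1: effort source, stroke at far end)
#3 |I1  (prefer integral on I1)
#0 |J1  (J1 flow already set via bond 3)
#1 |TF1  (TF1 one-in-one-out from 0)
#4 |J2  (common-f at J2 fixed by 1)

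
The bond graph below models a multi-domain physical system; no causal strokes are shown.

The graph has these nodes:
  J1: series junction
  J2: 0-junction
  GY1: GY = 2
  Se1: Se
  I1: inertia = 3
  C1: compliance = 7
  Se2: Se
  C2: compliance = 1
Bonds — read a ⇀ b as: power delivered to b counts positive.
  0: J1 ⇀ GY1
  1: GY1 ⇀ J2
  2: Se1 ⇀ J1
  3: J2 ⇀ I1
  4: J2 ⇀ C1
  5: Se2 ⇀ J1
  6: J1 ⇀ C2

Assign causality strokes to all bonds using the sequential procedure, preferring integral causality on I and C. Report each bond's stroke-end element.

β2 stroke at J1  (Se1: effort source, stroke at far end)
β5 stroke at J1  (Se2: effort source, stroke at far end)
β3 stroke at I1  (I1 outputs flow p/I1)
β4 stroke at J2  (prefer integral on C1)
β1 stroke at GY1  (J2 effort already set via bond 4)
β0 stroke at GY1  (through GY1, causality inverts; strokes same side of GY1)
β6 stroke at J1  (common-f at J1 fixed by 0)

β0 stroke→GY1
β1 stroke→GY1
β2 stroke→J1
β3 stroke→I1
β4 stroke→J2
β5 stroke→J1
β6 stroke→J1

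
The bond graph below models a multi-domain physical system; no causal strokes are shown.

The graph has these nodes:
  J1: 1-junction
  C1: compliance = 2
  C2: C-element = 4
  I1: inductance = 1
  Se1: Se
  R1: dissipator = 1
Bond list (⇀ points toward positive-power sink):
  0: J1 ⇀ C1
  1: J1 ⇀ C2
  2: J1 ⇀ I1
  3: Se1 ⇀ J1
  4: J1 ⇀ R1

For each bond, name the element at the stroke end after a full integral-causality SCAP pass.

β3 stroke at J1  (Se1 fixes effort; stroke away)
β0 stroke at J1  (C1 outputs effort q/C1)
β1 stroke at J1  (C2 outputs effort q/C2)
β2 stroke at I1  (I1 outputs flow p/I1)
β4 stroke at J1  (J1: bond 2 brought flow, rest push out)

β0 stroke→J1
β1 stroke→J1
β2 stroke→I1
β3 stroke→J1
β4 stroke→J1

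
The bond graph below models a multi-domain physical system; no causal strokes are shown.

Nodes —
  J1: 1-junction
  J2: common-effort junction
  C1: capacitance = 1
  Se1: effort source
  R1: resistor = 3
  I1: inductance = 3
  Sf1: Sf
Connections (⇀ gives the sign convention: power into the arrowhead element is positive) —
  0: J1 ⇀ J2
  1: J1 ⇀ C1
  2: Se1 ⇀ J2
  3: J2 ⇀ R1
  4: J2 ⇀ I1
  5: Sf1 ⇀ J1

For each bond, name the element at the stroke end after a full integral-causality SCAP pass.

bond 0 stroke at J1
bond 1 stroke at J1
bond 2 stroke at J2
bond 3 stroke at R1
bond 4 stroke at I1
bond 5 stroke at Sf1

β2 |J2  (Se1: effort source, stroke at far end)
β5 |Sf1  (source Sf1 imposes f)
β0 |J1  (1-jn J1 has f-setter on 5)
β1 |J1  (J1: bond 5 brought flow, rest push out)
β3 |R1  (0-jn J2 has e-setter on 2)
β4 |I1  (0-jn J2 has e-setter on 2)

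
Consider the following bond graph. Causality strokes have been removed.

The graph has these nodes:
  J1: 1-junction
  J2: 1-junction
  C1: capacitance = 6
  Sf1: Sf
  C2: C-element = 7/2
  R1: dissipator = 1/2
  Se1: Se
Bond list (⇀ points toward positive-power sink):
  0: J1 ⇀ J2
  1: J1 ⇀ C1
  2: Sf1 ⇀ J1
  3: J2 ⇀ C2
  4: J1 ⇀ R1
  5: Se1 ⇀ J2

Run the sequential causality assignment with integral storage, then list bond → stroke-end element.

bond 2 |Sf1  (Sf1: flow source, stroke at near end)
bond 5 |J2  (source Se1 imposes e)
bond 0 |J1  (J1 flow already set via bond 2)
bond 1 |J1  (J1 flow already set via bond 2)
bond 4 |J1  (1-jn J1 has f-setter on 2)
bond 3 |J2  (J2: bond 0 brought flow, rest push out)

#0 |J1
#1 |J1
#2 |Sf1
#3 |J2
#4 |J1
#5 |J2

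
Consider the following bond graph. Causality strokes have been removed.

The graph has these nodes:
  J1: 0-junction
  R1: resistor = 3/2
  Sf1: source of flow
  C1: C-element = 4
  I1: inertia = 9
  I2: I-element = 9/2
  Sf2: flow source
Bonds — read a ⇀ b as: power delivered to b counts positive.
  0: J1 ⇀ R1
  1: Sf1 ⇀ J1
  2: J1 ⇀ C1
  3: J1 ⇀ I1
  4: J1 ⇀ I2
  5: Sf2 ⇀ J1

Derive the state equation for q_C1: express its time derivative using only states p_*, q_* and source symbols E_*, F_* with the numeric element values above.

dq_C1/dt = F_Sf1 + F_Sf2 - p_I1/9 - 2*p_I2/9 - q_C1/6

bond 1 stroke→Sf1  (Sf1: flow source, stroke at near end)
bond 5 stroke→Sf2  (Sf2 (Sf) sets flow on bond)
bond 2 stroke→J1  (C1 integral (e out))
bond 0 stroke→R1  (J1: bond 2 brought effort, rest push out)
bond 3 stroke→I1  (J1 effort already set via bond 2)
bond 4 stroke→I2  (J1 effort already set via bond 2)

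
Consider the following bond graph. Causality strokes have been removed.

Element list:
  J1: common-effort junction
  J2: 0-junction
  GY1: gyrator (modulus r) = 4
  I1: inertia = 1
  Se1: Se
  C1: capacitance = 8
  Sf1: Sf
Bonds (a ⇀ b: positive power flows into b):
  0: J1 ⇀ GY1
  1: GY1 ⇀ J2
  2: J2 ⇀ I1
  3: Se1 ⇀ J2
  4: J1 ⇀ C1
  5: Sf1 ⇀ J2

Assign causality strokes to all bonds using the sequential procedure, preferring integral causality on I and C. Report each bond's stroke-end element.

#0 →GY1
#1 →GY1
#2 →I1
#3 →J2
#4 →J1
#5 →Sf1

bond 3 |J2  (source Se1 imposes e)
bond 5 |Sf1  (source Sf1 imposes f)
bond 1 |GY1  (0-jn J2 has e-setter on 3)
bond 2 |I1  (0-jn J2 has e-setter on 3)
bond 0 |GY1  (through GY1, causality inverts; strokes same side of GY1)
bond 4 |J1  (closing 0-jn rule on J1)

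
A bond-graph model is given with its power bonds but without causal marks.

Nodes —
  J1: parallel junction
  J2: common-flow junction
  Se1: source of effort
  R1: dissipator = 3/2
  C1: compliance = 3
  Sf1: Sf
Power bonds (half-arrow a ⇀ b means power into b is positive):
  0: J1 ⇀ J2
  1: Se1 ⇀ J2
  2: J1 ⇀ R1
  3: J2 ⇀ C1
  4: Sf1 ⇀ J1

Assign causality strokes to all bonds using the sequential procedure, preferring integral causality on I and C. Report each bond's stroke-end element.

#1 stroke→J2  (Se1: effort source, stroke at far end)
#4 stroke→Sf1  (Sf1: flow source, stroke at near end)
#3 stroke→J2  (prefer integral on C1)
#0 stroke→J1  (only one flow-in slot at J2)
#2 stroke→R1  (J1 effort already set via bond 0)

β0 stroke→J1
β1 stroke→J2
β2 stroke→R1
β3 stroke→J2
β4 stroke→Sf1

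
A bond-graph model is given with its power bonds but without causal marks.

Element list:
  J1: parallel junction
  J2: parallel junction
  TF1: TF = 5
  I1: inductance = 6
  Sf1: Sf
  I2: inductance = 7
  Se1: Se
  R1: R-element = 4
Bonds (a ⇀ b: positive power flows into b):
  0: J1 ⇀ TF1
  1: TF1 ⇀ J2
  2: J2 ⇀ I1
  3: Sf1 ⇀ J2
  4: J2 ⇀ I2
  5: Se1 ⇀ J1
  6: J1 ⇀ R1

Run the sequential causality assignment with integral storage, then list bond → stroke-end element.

bond 0 →TF1
bond 1 →J2
bond 2 →I1
bond 3 →Sf1
bond 4 →I2
bond 5 →J1
bond 6 →R1

β3 →Sf1  (Sf1 (Sf) sets flow on bond)
β5 →J1  (source Se1 imposes e)
β0 →TF1  (J1: bond 5 brought effort, rest push out)
β6 →R1  (J1 effort already set via bond 5)
β1 →J2  (through TF1, causality passes straight; one stroke at TF1)
β2 →I1  (0-jn J2 has e-setter on 1)
β4 →I2  (J2: bond 1 brought effort, rest push out)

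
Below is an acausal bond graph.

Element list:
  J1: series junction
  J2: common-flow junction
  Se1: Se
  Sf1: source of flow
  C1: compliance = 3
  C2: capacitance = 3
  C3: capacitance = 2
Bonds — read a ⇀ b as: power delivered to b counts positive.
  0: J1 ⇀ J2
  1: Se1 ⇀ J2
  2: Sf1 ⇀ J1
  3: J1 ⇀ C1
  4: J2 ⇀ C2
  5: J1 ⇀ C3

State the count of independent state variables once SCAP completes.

3  (C1, C2, C3 all integral)

bond 1 →J2  (source Se1 imposes e)
bond 2 →Sf1  (Sf1 fixes flow; stroke at Sf1)
bond 0 →J1  (1-jn J1 has f-setter on 2)
bond 3 →J1  (J1: bond 2 brought flow, rest push out)
bond 5 →J1  (J1: bond 2 brought flow, rest push out)
bond 4 →J2  (J2 flow already set via bond 0)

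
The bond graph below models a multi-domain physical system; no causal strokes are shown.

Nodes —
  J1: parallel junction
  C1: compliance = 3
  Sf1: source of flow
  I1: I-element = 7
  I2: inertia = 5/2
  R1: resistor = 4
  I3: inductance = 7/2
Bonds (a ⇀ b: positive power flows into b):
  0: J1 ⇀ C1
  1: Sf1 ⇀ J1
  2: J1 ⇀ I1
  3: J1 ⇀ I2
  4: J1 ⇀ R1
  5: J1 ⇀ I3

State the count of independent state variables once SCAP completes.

b1 stroke at Sf1  (source Sf1 imposes f)
b0 stroke at J1  (C1 outputs effort q/C1)
b2 stroke at I1  (0-jn J1 has e-setter on 0)
b3 stroke at I2  (common-e at J1 fixed by 0)
b4 stroke at R1  (0-jn J1 has e-setter on 0)
b5 stroke at I3  (J1 effort already set via bond 0)

4  (C1, I1, I2, I3 all integral)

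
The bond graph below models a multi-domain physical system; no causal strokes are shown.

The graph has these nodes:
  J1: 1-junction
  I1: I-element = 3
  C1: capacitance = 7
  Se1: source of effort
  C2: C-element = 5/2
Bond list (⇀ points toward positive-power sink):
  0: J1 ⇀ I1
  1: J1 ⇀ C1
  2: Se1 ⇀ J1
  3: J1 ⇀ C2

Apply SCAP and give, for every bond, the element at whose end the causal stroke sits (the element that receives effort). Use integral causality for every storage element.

#0 stroke→I1
#1 stroke→J1
#2 stroke→J1
#3 stroke→J1

#2 stroke at J1  (Se1 fixes effort; stroke away)
#0 stroke at I1  (I1 integral (f out))
#1 stroke at J1  (common-f at J1 fixed by 0)
#3 stroke at J1  (J1 flow already set via bond 0)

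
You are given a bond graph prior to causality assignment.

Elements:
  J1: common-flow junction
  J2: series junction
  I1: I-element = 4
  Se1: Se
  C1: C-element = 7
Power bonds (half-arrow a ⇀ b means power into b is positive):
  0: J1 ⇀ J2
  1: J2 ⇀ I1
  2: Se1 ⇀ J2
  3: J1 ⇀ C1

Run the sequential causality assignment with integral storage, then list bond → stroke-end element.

bond 2 →J2  (Se1 (Se) sets effort on bond)
bond 1 →I1  (I1 integral (f out))
bond 0 →J2  (1-jn J2 has f-setter on 1)
bond 3 →J1  (common-f at J1 fixed by 0)

bond 0 stroke at J2
bond 1 stroke at I1
bond 2 stroke at J2
bond 3 stroke at J1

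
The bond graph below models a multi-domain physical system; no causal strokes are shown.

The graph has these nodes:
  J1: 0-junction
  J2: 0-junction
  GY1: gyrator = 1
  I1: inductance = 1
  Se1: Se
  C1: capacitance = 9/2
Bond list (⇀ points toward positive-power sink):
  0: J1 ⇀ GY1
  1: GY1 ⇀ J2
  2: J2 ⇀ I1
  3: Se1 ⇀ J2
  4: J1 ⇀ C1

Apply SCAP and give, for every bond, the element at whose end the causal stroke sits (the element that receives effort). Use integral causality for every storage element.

bond 3 stroke→J2  (source Se1 imposes e)
bond 1 stroke→GY1  (0-jn J2 has e-setter on 3)
bond 2 stroke→I1  (J2 effort already set via bond 3)
bond 0 stroke→GY1  (through GY1, causality inverts; strokes same side of GY1)
bond 4 stroke→J1  (J1 needs exactly one e-in)

#0 →GY1
#1 →GY1
#2 →I1
#3 →J2
#4 →J1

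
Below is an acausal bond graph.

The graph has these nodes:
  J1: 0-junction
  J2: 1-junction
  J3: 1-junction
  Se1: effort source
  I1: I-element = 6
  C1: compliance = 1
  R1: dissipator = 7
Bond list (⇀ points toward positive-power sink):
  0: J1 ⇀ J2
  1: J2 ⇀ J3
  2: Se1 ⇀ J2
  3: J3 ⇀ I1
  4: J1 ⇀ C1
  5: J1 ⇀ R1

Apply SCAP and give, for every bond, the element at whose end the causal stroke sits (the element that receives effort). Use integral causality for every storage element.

bond 0 stroke at J2
bond 1 stroke at J3
bond 2 stroke at J2
bond 3 stroke at I1
bond 4 stroke at J1
bond 5 stroke at R1

#2 stroke at J2  (source Se1 imposes e)
#3 stroke at I1  (I1 integral (f out))
#1 stroke at J3  (common-f at J3 fixed by 3)
#0 stroke at J2  (1-jn J2 has f-setter on 1)
#4 stroke at J1  (C1: C, integral causality)
#5 stroke at R1  (common-e at J1 fixed by 4)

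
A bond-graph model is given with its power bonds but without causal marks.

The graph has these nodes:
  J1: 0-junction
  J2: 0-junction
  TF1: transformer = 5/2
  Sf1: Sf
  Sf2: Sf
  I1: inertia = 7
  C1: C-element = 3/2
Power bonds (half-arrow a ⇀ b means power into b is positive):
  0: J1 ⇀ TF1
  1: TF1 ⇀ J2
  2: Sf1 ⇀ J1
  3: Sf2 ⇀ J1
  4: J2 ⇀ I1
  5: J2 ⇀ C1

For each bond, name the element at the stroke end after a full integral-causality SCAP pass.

bond 2 stroke at Sf1  (Sf1: flow source, stroke at near end)
bond 3 stroke at Sf2  (source Sf2 imposes f)
bond 0 stroke at J1  (J1 needs exactly one e-in)
bond 1 stroke at TF1  (TF1 one-in-one-out from 0)
bond 4 stroke at I1  (prefer integral on I1)
bond 5 stroke at J2  (only one effort-in slot at J2)

#0 stroke→J1
#1 stroke→TF1
#2 stroke→Sf1
#3 stroke→Sf2
#4 stroke→I1
#5 stroke→J2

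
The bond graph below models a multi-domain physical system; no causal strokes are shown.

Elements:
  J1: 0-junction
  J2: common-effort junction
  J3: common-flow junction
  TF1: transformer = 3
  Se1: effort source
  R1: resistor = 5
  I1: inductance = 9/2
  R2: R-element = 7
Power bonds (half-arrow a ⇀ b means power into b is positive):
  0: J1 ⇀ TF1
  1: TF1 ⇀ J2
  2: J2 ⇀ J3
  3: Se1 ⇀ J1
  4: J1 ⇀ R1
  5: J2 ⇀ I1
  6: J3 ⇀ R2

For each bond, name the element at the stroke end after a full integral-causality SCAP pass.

β0 |TF1
β1 |J2
β2 |J3
β3 |J1
β4 |R1
β5 |I1
β6 |R2

#3 stroke→J1  (Se1 (Se) sets effort on bond)
#0 stroke→TF1  (common-e at J1 fixed by 3)
#4 stroke→R1  (0-jn J1 has e-setter on 3)
#1 stroke→J2  (TF1: transformer flips bond 0)
#2 stroke→J3  (common-e at J2 fixed by 1)
#5 stroke→I1  (common-e at J2 fixed by 1)
#6 stroke→R2  (J3 needs exactly one f-in)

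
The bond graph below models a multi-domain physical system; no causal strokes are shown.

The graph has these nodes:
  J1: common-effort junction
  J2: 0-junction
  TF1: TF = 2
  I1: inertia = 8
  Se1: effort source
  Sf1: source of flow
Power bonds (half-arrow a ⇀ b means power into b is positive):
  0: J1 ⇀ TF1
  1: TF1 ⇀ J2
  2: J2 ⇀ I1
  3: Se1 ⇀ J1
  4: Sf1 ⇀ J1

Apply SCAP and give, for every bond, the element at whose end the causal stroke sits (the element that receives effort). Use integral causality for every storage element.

β3 |J1  (Se1 fixes effort; stroke away)
β4 |Sf1  (Sf1 (Sf) sets flow on bond)
β0 |TF1  (J1 effort already set via bond 3)
β1 |J2  (TF1: transformer flips bond 0)
β2 |I1  (0-jn J2 has e-setter on 1)

bond 0 stroke→TF1
bond 1 stroke→J2
bond 2 stroke→I1
bond 3 stroke→J1
bond 4 stroke→Sf1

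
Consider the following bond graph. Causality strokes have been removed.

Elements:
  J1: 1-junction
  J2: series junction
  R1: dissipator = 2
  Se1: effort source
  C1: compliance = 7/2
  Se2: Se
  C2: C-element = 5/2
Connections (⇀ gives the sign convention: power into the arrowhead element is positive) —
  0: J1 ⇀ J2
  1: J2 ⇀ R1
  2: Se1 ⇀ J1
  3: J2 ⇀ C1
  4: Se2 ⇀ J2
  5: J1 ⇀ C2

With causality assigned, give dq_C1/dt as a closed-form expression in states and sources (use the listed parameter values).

dq_C1/dt = E_Se1/2 + E_Se2/2 - q_C1/7 - q_C2/5

b2 stroke→J1  (Se1: effort source, stroke at far end)
b4 stroke→J2  (Se2 (Se) sets effort on bond)
b3 stroke→J2  (prefer integral on C1)
b5 stroke→J1  (C2: C, integral causality)
b0 stroke→J2  (J1 needs exactly one f-in)
b1 stroke→R1  (J2: last free bond brings flow in)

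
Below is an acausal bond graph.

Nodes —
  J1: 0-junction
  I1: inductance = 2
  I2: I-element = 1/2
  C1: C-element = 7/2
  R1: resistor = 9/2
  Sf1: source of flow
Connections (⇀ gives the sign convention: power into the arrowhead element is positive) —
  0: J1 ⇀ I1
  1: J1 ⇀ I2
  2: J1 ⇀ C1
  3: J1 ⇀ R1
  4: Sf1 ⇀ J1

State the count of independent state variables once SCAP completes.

b4 →Sf1  (Sf1 fixes flow; stroke at Sf1)
b0 →I1  (I1 outputs flow p/I1)
b1 →I2  (I2 integral (f out))
b2 →J1  (C1 integral (e out))
b3 →R1  (J1: bond 2 brought effort, rest push out)

3  (C1, I1, I2 all integral)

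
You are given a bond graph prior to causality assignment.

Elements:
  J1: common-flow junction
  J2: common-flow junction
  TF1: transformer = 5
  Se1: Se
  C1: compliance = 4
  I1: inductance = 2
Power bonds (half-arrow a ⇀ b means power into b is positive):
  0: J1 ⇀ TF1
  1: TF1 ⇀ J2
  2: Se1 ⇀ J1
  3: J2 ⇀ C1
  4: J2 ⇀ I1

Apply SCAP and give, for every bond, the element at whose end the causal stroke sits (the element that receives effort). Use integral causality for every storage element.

b0 stroke→TF1
b1 stroke→J2
b2 stroke→J1
b3 stroke→J2
b4 stroke→I1

#2 →J1  (Se1: effort source, stroke at far end)
#0 →TF1  (only one flow-in slot at J1)
#1 →J2  (TF1 one-in-one-out from 0)
#3 →J2  (C1: C, integral causality)
#4 →I1  (closing 1-jn rule on J2)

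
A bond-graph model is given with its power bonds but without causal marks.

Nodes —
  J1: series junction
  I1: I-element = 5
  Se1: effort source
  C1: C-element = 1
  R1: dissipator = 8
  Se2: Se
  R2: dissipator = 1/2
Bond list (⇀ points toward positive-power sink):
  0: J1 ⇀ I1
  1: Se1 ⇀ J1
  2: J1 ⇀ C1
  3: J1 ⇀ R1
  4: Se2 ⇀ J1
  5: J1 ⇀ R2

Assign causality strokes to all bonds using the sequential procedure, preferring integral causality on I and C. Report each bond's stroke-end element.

#1 |J1  (Se1: effort source, stroke at far end)
#4 |J1  (Se2: effort source, stroke at far end)
#0 |I1  (prefer integral on I1)
#2 |J1  (J1 flow already set via bond 0)
#3 |J1  (1-jn J1 has f-setter on 0)
#5 |J1  (J1 flow already set via bond 0)

#0 stroke at I1
#1 stroke at J1
#2 stroke at J1
#3 stroke at J1
#4 stroke at J1
#5 stroke at J1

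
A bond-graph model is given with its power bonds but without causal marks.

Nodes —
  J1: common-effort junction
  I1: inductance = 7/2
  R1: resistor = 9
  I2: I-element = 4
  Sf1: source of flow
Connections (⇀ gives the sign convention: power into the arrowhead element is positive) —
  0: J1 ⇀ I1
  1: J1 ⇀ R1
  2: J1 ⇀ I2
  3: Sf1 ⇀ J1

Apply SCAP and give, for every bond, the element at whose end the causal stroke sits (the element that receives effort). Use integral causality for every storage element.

bond 0 →I1
bond 1 →J1
bond 2 →I2
bond 3 →Sf1

b3 |Sf1  (source Sf1 imposes f)
b0 |I1  (I1 outputs flow p/I1)
b2 |I2  (I2 outputs flow p/I2)
b1 |J1  (closing 0-jn rule on J1)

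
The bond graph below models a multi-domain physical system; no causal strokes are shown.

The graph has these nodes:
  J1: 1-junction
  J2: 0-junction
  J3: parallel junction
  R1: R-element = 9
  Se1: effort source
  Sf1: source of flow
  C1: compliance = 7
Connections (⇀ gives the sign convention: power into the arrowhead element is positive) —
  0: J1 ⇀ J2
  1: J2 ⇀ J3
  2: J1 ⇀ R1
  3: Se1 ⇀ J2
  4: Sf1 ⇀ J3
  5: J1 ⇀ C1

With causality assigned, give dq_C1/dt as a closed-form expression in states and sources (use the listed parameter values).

dq_C1/dt = -E_Se1/9 - q_C1/63

b3 |J2  (Se1: effort source, stroke at far end)
b4 |Sf1  (Sf1: flow source, stroke at near end)
b0 |J1  (J2: bond 3 brought effort, rest push out)
b1 |J3  (J2: bond 3 brought effort, rest push out)
b5 |J1  (C1 outputs effort q/C1)
b2 |R1  (J1: last free bond brings flow in)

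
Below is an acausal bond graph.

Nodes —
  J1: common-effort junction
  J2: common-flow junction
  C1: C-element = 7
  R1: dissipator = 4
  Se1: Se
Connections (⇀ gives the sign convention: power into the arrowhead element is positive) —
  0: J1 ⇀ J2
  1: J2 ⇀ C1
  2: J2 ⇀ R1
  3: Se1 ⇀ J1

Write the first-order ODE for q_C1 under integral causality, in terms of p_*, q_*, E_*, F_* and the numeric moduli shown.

dq_C1/dt = E_Se1/4 - q_C1/28

b3 stroke→J1  (source Se1 imposes e)
b0 stroke→J2  (J1: bond 3 brought effort, rest push out)
b1 stroke→J2  (C1 outputs effort q/C1)
b2 stroke→R1  (closing 1-jn rule on J2)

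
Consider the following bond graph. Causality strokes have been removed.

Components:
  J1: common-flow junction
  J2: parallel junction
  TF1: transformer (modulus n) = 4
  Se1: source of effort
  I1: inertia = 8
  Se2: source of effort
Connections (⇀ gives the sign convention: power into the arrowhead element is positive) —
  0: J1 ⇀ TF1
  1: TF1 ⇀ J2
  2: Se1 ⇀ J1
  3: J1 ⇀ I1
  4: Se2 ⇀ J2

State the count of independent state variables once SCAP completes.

bond 2 stroke at J1  (Se1: effort source, stroke at far end)
bond 4 stroke at J2  (Se2 (Se) sets effort on bond)
bond 1 stroke at TF1  (J2 effort already set via bond 4)
bond 0 stroke at J1  (TF TF1: opposite of bond 1)
bond 3 stroke at I1  (closing 1-jn rule on J1)

1  (I1 all integral)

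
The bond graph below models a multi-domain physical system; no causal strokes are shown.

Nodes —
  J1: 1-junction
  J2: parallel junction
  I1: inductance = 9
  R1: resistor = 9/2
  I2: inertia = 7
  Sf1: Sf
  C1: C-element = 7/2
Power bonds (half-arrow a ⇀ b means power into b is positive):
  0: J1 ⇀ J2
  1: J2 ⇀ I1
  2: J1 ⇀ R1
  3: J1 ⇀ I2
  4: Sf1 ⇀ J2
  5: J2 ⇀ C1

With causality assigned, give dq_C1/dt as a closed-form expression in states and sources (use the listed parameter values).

dq_C1/dt = F_Sf1 - p_I1/9 + p_I2/7

bond 4 stroke at Sf1  (Sf1 (Sf) sets flow on bond)
bond 1 stroke at I1  (I1 integral (f out))
bond 3 stroke at I2  (prefer integral on I2)
bond 0 stroke at J1  (J1 flow already set via bond 3)
bond 2 stroke at J1  (1-jn J1 has f-setter on 3)
bond 5 stroke at J2  (only one effort-in slot at J2)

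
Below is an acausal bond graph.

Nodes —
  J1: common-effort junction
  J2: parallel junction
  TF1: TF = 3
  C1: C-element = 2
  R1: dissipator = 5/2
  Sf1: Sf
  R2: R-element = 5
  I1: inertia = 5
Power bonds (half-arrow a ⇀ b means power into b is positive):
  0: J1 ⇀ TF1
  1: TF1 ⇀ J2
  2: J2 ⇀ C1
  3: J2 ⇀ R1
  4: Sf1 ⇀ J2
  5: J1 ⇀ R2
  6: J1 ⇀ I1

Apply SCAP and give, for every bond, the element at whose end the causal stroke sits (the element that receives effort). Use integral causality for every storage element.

β0 |J1
β1 |TF1
β2 |J2
β3 |R1
β4 |Sf1
β5 |R2
β6 |I1

b4 →Sf1  (Sf1 (Sf) sets flow on bond)
b2 →J2  (prefer integral on C1)
b1 →TF1  (J2: bond 2 brought effort, rest push out)
b3 →R1  (J2 effort already set via bond 2)
b0 →J1  (TF TF1: opposite of bond 1)
b5 →R2  (0-jn J1 has e-setter on 0)
b6 →I1  (common-e at J1 fixed by 0)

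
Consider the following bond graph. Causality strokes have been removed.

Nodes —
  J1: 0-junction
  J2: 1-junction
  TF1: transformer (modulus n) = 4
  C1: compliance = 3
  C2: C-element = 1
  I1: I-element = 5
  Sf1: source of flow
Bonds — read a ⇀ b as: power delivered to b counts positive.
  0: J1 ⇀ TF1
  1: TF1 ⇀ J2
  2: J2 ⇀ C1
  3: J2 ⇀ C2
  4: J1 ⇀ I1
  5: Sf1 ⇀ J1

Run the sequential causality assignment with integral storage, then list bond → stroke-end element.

b5 stroke at Sf1  (source Sf1 imposes f)
b2 stroke at J2  (C1 integral (e out))
b3 stroke at J2  (C2 integral (e out))
b1 stroke at TF1  (only one flow-in slot at J2)
b0 stroke at J1  (TF1 one-in-one-out from 1)
b4 stroke at I1  (common-e at J1 fixed by 0)

b0 stroke at J1
b1 stroke at TF1
b2 stroke at J2
b3 stroke at J2
b4 stroke at I1
b5 stroke at Sf1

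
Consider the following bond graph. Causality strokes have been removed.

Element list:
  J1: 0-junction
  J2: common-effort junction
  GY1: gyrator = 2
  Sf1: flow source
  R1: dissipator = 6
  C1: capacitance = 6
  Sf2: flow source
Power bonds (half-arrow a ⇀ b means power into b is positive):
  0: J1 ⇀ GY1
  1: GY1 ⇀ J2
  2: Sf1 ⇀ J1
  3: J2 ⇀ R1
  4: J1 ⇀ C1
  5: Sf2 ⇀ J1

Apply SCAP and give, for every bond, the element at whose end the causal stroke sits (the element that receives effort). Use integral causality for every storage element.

#0 stroke→GY1
#1 stroke→GY1
#2 stroke→Sf1
#3 stroke→J2
#4 stroke→J1
#5 stroke→Sf2

β2 →Sf1  (Sf1 fixes flow; stroke at Sf1)
β5 →Sf2  (Sf2 (Sf) sets flow on bond)
β4 →J1  (C1: C, integral causality)
β0 →GY1  (J1: bond 4 brought effort, rest push out)
β1 →GY1  (through GY1, causality inverts; strokes same side of GY1)
β3 →J2  (J2: last free bond brings effort in)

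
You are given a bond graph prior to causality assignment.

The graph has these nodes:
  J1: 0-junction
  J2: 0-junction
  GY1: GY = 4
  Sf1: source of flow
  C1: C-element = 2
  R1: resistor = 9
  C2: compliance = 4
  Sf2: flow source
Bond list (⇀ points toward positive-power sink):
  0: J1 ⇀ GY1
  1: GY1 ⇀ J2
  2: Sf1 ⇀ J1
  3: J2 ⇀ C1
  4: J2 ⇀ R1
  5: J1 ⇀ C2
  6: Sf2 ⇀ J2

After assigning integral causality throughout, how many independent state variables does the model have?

β2 |Sf1  (Sf1 (Sf) sets flow on bond)
β6 |Sf2  (Sf2 (Sf) sets flow on bond)
β3 |J2  (C1: C, integral causality)
β1 |GY1  (0-jn J2 has e-setter on 3)
β4 |R1  (common-e at J2 fixed by 3)
β0 |GY1  (GY1: gyrator matches bond 1)
β5 |J1  (J1 needs exactly one e-in)

2  (C1, C2 all integral)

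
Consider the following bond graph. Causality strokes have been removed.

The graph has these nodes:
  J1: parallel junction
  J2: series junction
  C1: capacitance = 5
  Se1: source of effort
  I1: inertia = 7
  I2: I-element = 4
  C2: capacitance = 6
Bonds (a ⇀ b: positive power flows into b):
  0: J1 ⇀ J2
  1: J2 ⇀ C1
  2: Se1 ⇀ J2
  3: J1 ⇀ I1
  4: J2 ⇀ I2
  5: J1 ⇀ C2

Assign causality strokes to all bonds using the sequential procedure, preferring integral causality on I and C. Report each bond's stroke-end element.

bond 2 stroke→J2  (source Se1 imposes e)
bond 1 stroke→J2  (prefer integral on C1)
bond 3 stroke→I1  (I1 integral (f out))
bond 4 stroke→I2  (I2 outputs flow p/I2)
bond 0 stroke→J2  (J2 flow already set via bond 4)
bond 5 stroke→J1  (J1 needs exactly one e-in)

bond 0 |J2
bond 1 |J2
bond 2 |J2
bond 3 |I1
bond 4 |I2
bond 5 |J1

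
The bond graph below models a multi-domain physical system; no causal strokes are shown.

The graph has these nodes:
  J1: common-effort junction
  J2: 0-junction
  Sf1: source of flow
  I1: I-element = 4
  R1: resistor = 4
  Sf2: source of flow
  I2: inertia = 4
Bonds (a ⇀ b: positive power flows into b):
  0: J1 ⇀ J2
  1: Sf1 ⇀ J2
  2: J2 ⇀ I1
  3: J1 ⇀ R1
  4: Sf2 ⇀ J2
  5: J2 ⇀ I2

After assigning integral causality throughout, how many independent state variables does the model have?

bond 1 stroke at Sf1  (Sf1 (Sf) sets flow on bond)
bond 4 stroke at Sf2  (Sf2: flow source, stroke at near end)
bond 2 stroke at I1  (I1 integral (f out))
bond 5 stroke at I2  (I2 outputs flow p/I2)
bond 0 stroke at J2  (only one effort-in slot at J2)
bond 3 stroke at J1  (only one effort-in slot at J1)

2  (I1, I2 all integral)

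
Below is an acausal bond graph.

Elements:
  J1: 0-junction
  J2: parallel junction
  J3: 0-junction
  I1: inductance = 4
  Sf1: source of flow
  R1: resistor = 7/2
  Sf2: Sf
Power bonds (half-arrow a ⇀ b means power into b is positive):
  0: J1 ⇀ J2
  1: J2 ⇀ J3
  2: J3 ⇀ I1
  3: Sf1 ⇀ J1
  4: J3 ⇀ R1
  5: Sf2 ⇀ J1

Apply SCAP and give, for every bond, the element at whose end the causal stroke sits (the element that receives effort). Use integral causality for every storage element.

#0 stroke at J1
#1 stroke at J2
#2 stroke at I1
#3 stroke at Sf1
#4 stroke at J3
#5 stroke at Sf2

β3 →Sf1  (Sf1 fixes flow; stroke at Sf1)
β5 →Sf2  (Sf2 (Sf) sets flow on bond)
β0 →J1  (only one effort-in slot at J1)
β1 →J2  (only one effort-in slot at J2)
β2 →I1  (I1 outputs flow p/I1)
β4 →J3  (only one effort-in slot at J3)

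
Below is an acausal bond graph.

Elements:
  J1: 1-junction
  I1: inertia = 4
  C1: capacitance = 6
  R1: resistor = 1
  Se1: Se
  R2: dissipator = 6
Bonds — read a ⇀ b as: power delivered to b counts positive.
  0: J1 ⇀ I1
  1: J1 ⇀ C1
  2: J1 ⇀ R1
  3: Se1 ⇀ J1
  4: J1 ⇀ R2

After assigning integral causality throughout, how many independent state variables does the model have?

2  (C1, I1 all integral)

b3 stroke at J1  (source Se1 imposes e)
b0 stroke at I1  (I1: I, integral causality)
b1 stroke at J1  (1-jn J1 has f-setter on 0)
b2 stroke at J1  (1-jn J1 has f-setter on 0)
b4 stroke at J1  (J1 flow already set via bond 0)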